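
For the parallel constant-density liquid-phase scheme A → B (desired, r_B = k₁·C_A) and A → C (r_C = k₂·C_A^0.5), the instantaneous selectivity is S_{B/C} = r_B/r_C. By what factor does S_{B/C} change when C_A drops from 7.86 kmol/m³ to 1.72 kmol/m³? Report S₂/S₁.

S_{B/C} = (k₁/k₂)·C_A^0.5, so S₂/S₁ = (C_{A,2}/C_{A,1})^0.5.
= (1.72/7.86)^0.5 = (0.2188)^0.5 = 0.468.

0.468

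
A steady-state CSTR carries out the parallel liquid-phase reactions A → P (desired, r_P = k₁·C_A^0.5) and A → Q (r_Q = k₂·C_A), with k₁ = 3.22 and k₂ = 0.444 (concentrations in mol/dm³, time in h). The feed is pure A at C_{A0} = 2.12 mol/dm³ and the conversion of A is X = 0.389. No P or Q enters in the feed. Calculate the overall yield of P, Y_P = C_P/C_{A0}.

0.336

Exit C_A = C_{A0}(1−X) = 2.12×0.611 = 1.295 mol/dm³.
Rates in a CSTR are evaluated at the outlet concentration: r_P = 3.22×1.295^0.5 = 3.665, r_Q = 0.444×1.295 = 0.5751.
Fraction of consumed A going to P: r_P/(r_P+r_Q) = 0.8644.
C_P = 0.8644·C_{A0}·X = 0.8644×2.12×0.389 = 0.713 mol/dm³; Y_P = C_P/C_{A0} = 0.336.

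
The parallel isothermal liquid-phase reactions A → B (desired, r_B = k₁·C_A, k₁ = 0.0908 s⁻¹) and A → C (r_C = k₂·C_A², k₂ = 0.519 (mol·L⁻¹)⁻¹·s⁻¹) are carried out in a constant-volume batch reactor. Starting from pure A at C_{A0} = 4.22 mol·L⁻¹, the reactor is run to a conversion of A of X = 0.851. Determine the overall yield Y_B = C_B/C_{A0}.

C_A = C_{A0}(1−X) = 0.6288 mol·L⁻¹.
Along a PFR/batch, dC_B/dC_A = −r_B/(r_B+r_C) = −k₁/(k₁+k₂·C_A).
Integrating from C_{A0} to C_A: C_B = (0.0908/0.519)·ln[(0.0908+0.519·4.22)/(0.0908+0.519·0.629)] = 0.1750·ln(2.281/0.4171) = 0.2972 mol·L⁻¹.
Y_B = C_B/C_{A0} = 0.2972/4.22 = 0.0704.

0.0704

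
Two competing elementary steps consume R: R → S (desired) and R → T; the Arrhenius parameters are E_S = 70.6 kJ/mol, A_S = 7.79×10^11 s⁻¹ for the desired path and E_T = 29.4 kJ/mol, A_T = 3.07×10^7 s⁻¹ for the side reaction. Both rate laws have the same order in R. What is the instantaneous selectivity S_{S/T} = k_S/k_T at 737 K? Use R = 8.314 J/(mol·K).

Since both paths have the same order in R, the concentration cancels and S_{S/T} = k_S/k_T = (A_S/A_T)·exp[(E_T−E_S)/(RT)].
(E_T−E_S)/(RT) = (29.4−70.6)×10³/(8.314×737) = -41200/6127 = -6.724.
k_S/k_T = (7.79×10^11/3.07×10^7)·exp(-6.724) = 25375 × 0.001202 = 30.5.
Since E_S > E_T, raising the temperature improves selectivity toward S.

30.5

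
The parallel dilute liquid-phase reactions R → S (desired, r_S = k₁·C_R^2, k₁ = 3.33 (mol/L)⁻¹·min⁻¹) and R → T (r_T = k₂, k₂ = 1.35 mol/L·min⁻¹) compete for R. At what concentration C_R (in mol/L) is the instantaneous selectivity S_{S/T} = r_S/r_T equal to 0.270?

S_{S/T} = (k₁/k₂)·C_R^2 ⇒ C_R = (S·k₂/k₁)^(0.5).
= (0.270×1.35/3.33)^(0.5) = (0.1095)^(0.5) = 0.331 mol/L.

0.331 mol/L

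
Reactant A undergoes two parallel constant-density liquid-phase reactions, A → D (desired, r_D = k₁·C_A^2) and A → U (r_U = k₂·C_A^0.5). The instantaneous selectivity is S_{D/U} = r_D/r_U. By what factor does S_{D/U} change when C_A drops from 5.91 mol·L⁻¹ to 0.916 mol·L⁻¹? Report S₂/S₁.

S_{D/U} = (k₁/k₂)·C_A^1.5, so S₂/S₁ = (C_{A,2}/C_{A,1})^1.5.
= (0.916/5.91)^1.5 = (0.1550)^1.5 = 0.0610.
Selectivity toward D falls as C_A falls — high-concentration operation is favoured.

0.0610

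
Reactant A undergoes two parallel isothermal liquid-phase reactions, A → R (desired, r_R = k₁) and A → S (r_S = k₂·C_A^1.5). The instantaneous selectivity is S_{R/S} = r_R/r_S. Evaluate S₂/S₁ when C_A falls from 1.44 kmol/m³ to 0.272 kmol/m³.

S_{R/S} = (k₁/k₂)·C_A^-1.5, so S₂/S₁ = (C_{A,2}/C_{A,1})^-1.5.
= (0.272/1.44)^(-1.5) = (0.1889)^(-1.5) = 12.2.
Selectivity toward R rises as C_A falls — low-concentration operation is favoured.

12.2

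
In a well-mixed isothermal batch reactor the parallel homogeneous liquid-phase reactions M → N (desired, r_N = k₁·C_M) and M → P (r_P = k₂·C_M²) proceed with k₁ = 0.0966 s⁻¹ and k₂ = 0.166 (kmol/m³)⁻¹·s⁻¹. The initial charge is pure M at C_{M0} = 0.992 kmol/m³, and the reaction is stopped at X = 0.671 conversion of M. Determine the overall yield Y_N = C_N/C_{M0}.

0.323

C_M = C_{M0}(1−X) = 0.3264 kmol/m³.
Along a PFR/batch, dC_N/dC_M = −r_N/(r_N+r_P) = −k₁/(k₁+k₂·C_M).
Integrating from C_{M0} to C_M: C_N = (0.0966/0.166)·ln[(0.0966+0.166·0.992)/(0.0966+0.166·0.326)] = 0.5819·ln(0.2613/0.1508) = 0.3199 kmol/m³.
Y_N = C_N/C_{M0} = 0.3199/0.992 = 0.323.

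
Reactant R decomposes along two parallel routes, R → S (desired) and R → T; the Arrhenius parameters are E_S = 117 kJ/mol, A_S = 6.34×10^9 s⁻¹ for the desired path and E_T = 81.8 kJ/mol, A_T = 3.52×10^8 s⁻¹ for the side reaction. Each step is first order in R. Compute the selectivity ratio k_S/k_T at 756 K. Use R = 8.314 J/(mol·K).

0.0666

k_S/k_T = (A_S/A_T)·exp[−(E_S−E_T)/(RT)] = (A_S/A_T)·exp[(E_T−E_S)/(RT)].
(E_T−E_S)/(RT) = (81.8−117)×10³/(8.314×756) = -35200/6285 = -5.600.
k_S/k_T = (6.34×10^9/3.52×10^8)·exp(-5.600) = 18.01 × 0.003697 = 0.0666.
Since E_S > E_T, raising the temperature improves selectivity toward S.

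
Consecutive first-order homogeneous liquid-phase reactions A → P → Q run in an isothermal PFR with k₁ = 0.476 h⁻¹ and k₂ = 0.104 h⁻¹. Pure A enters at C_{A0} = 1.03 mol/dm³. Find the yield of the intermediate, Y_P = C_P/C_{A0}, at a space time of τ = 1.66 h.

Solving the coupled first-order balances gives C_P(τ) = [k₁/(k₂−k₁)]·C_{A0}·(e^(−k₁τ) − e^(−k₂τ)).
e^(−k₁τ) = e^(−0.476×1.66) = e^(−0.7902) = 0.4538; e^(−k₂τ) = e^(−0.1726) = 0.8414.
C_P = 0.476×1.03/(0.104−0.476) × (0.4538−0.8414) = (-1.318)×(-0.3877) = 0.5109 mol/dm³.
Y_P = C_P/C_{A0} = 0.5109/1.03 = 0.496.

0.496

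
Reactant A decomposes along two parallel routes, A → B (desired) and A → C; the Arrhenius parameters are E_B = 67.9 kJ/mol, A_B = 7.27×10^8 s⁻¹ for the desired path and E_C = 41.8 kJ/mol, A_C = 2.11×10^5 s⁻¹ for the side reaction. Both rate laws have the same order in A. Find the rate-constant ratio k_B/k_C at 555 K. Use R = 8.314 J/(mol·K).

With equal orders, S_{B/C} = k_B/k_C = (A_B/A_C)·exp[(E_C−E_B)/(RT)].
(E_C−E_B)/(RT) = (41.8−67.9)×10³/(8.314×555) = -26100/4614 = -5.656.
k_B/k_C = (7.27×10^8/2.11×10^5)·exp(-5.656) = 3445 × 0.003495 = 12.0.
Since E_B > E_C, raising the temperature improves selectivity toward B.

12.0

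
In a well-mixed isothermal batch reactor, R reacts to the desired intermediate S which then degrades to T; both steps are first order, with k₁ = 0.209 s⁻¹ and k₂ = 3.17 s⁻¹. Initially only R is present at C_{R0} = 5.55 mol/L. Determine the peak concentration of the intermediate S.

At the optimum, C_{S,max}/C_{R0} = (k₁/k₂)^[k₂/(k₂−k₁)].
= (0.209/3.17)^(3.17/(3.17−0.209)) = (0.06593)^(1.071) = 0.05442.
C_{S,max} = 0.05442×5.55 = 0.302 mol/L.

0.302 mol/L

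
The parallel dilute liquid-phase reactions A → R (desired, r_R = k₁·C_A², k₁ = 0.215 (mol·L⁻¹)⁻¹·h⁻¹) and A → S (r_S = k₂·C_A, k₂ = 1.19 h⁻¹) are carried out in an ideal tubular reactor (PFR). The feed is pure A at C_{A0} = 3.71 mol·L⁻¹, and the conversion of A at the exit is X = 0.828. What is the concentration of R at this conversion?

C_A = C_{A0}(1−X) = 0.6381 mol·L⁻¹.
Along a PFR/batch, dC_S/dC_A = −r_S/(r_R+r_S) = −k₂/(k₂+k₁·C_A).
Integrating from C_{A0} to C_A: C_S = (1.19/0.215)·ln[(1.19+0.215·3.71)/(1.19+0.215·0.638)] = 5.535·ln(1.988/1.327) = 2.235 mol·L⁻¹.
Then C_R = (C_{A0}−C_A) − C_S = 3.072 − 2.235 = 0.8364 mol·L⁻¹.

0.836 mol·L⁻¹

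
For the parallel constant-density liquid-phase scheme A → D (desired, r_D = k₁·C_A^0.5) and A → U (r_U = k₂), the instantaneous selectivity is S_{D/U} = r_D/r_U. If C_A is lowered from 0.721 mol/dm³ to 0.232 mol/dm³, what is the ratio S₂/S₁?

S_{D/U} = (k₁/k₂)·C_A^0.5, so S₂/S₁ = (C_{A,2}/C_{A,1})^0.5.
= (0.232/0.721)^0.5 = (0.3218)^0.5 = 0.567.

0.567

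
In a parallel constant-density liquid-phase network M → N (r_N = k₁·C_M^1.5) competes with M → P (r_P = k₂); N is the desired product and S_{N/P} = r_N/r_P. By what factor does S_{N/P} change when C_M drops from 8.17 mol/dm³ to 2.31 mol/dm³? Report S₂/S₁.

S_{N/P} = (k₁/k₂)·C_M^1.5, so S₂/S₁ = (C_{M,2}/C_{M,1})^1.5.
= (2.31/8.17)^1.5 = (0.2827)^1.5 = 0.150.

0.150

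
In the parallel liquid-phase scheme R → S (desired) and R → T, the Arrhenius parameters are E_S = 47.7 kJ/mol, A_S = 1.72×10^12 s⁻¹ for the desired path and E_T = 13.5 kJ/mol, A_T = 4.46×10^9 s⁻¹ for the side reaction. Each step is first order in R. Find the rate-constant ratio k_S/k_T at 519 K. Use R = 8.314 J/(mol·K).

With equal orders, S_{S/T} = k_S/k_T = (A_S/A_T)·exp[(E_T−E_S)/(RT)].
(E_T−E_S)/(RT) = (13.5−47.7)×10³/(8.314×519) = -34200/4315 = -7.926.
k_S/k_T = (1.72×10^12/4.46×10^9)·exp(-7.926) = 385.7 × 3.613×10^-4 = 0.139.
Since E_S > E_T, raising the temperature improves selectivity toward S.

0.139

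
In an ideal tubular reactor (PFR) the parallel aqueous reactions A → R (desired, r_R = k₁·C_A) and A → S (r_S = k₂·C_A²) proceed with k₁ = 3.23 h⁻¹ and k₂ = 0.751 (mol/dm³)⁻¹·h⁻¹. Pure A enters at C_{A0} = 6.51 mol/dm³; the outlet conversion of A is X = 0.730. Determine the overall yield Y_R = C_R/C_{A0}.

0.383

C_A = C_{A0}(1−X) = 1.758 mol/dm³.
Along a PFR/batch, dC_R/dC_A = −r_R/(r_R+r_S) = −k₁/(k₁+k₂·C_A).
Integrating from C_{A0} to C_A: C_R = (3.23/0.751)·ln[(3.23+0.751·6.51)/(3.23+0.751·1.76)] = 4.301·ln(8.119/4.550) = 2.491 mol/dm³.
Y_R = C_R/C_{A0} = 2.491/6.51 = 0.383.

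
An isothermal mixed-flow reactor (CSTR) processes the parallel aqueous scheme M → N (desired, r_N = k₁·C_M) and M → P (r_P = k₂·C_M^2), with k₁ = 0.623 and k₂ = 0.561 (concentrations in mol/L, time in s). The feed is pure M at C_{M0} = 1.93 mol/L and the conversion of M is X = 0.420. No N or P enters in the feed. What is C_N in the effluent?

0.404 mol/L

Exit C_M = C_{M0}(1−X) = 1.93×0.580 = 1.119 mol/L.
A CSTR operates uniformly at the exit composition, giving r_N = 0.6974 and r_P = 0.7030 (each k·C_M^n at C_M = 1.119).
Fraction of consumed M going to N: r_N/(r_N+r_P) = 0.4980.
C_N = 0.4980·C_{M0}·X = 0.4980×1.93×0.420 = 0.404 mol/L.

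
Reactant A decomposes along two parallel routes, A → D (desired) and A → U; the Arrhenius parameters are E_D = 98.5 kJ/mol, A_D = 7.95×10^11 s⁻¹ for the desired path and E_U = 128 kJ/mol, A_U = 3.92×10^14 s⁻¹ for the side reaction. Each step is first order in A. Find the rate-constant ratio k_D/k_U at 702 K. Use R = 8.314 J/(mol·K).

0.318

Since both paths have the same order in A, the concentration cancels and S_{D/U} = k_D/k_U = (A_D/A_U)·exp[(E_U−E_D)/(RT)].
(E_U−E_D)/(RT) = (128−98.5)×10³/(8.314×702) = 29500/5836 = 5.054.
k_D/k_U = (7.95×10^11/3.92×10^14)·exp(5.054) = 0.002028 × 156.7 = 0.318.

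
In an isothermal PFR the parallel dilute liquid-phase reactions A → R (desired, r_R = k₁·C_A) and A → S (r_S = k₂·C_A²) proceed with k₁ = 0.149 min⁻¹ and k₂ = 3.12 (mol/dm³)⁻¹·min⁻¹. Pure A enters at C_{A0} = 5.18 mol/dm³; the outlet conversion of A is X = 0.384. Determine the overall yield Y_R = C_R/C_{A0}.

0.00441

C_A = C_{A0}(1−X) = 3.191 mol/dm³.
Along a PFR/batch, dC_R/dC_A = −r_R/(r_R+r_S) = −k₁/(k₁+k₂·C_A).
Integrating from C_{A0} to C_A: C_R = (0.149/3.12)·ln[(0.149+3.12·5.18)/(0.149+3.12·3.19)] = 0.04776·ln(16.31/10.10) = 0.02287 mol/dm³.
Y_R = C_R/C_{A0} = 0.02287/5.18 = 0.00441.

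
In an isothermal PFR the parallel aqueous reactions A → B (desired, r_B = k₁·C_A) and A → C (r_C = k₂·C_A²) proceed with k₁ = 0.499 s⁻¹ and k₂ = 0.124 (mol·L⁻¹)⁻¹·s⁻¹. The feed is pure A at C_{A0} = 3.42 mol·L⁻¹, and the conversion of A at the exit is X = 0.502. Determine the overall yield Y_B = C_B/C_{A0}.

C_A = C_{A0}(1−X) = 1.703 mol·L⁻¹.
Along a PFR/batch, dC_B/dC_A = −r_B/(r_B+r_C) = −k₁/(k₁+k₂·C_A).
Integrating from C_{A0} to C_A: C_B = (0.499/0.124)·ln[(0.499+0.124·3.42)/(0.499+0.124·1.70)] = 4.024·ln(0.9231/0.7102) = 1.055 mol·L⁻¹.
Y_B = C_B/C_{A0} = 1.055/3.42 = 0.308.

0.308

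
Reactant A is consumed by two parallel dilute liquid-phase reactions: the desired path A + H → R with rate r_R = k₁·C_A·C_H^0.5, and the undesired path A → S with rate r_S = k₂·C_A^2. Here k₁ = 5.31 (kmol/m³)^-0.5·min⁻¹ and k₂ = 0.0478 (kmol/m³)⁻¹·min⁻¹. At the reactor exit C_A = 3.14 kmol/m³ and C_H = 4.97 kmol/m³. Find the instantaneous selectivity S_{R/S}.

S_{R/S} = r_R/r_S = (k₁·C_A·C_H^0.5)/(k₂·C_A^2) = (k₁/k₂)·C_A⁻¹·C_H^0.5.
= (5.31×3.140×4.970^0.5) / (0.0478×3.140^2) = 37.17/0.4713 = 78.9.
The undesired path is higher order in A, so low C_A (CSTR or dilute feed) favours R.

78.9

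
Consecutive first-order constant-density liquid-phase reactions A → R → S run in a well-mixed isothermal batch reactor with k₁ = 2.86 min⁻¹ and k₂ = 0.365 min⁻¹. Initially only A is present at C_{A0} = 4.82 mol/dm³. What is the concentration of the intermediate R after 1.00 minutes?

3.52 mol/dm³

Solving the coupled first-order balances gives C_R(t) = [k₁/(k₂−k₁)]·C_{A0}·(e^(−k₁t) − e^(−k₂t)).
e^(−k₁t) = e^(−2.86×1.00) = e^(−2.860) = 0.05727; e^(−k₂t) = e^(−0.3650) = 0.6942.
C_R = 2.86×4.82/(0.365−2.86) × (0.05727−0.6942) = (-5.525)×(-0.6369) = 3.519 mol/dm³.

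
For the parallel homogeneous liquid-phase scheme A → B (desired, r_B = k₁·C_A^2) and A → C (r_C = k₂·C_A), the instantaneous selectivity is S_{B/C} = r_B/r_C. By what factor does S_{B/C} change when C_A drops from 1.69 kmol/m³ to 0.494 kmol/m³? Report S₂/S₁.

S_{B/C} = (k₁/k₂)·C_A, so S₂/S₁ = (C_{A,2}/C_{A,1}).
= 0.494/1.69 = 0.292.
Selectivity toward B falls as C_A falls — high-concentration operation is favoured.

0.292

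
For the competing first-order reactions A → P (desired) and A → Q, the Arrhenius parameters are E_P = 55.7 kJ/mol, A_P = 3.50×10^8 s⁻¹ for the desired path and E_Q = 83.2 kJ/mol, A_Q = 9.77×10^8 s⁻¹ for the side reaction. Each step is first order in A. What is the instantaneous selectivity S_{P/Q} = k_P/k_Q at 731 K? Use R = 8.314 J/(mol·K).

33.1

With equal orders, S_{P/Q} = k_P/k_Q = (A_P/A_Q)·exp[(E_Q−E_P)/(RT)].
(E_Q−E_P)/(RT) = (83.2−55.7)×10³/(8.314×731) = 27500/6078 = 4.525.
k_P/k_Q = (3.50×10^8/9.77×10^8)·exp(4.525) = 0.3582 × 92.28 = 33.1.
Since E_P < E_Q, lowering the temperature improves selectivity toward P.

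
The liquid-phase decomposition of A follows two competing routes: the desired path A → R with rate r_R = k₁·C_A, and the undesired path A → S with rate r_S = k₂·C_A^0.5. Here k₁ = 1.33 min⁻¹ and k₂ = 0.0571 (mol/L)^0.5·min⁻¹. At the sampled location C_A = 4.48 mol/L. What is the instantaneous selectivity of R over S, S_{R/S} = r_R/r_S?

S_{R/S} = r_R/r_S = (k₁·C_A)/(k₂·C_A^0.5) = (k₁/k₂)·C_A^0.5.
= (1.33×4.480) / (0.0571×4.480^0.5) = 5.958/0.1209 = 49.3.
Since the desired path is higher order in A, keeping C_A high (PFR or concentrated feed) favours R.

49.3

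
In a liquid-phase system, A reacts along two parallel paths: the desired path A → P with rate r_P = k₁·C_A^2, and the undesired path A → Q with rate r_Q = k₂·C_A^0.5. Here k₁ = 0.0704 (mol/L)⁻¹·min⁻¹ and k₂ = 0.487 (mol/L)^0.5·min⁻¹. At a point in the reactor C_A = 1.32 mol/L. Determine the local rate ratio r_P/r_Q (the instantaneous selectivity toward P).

S_{P/Q} = r_P/r_Q = (k₁·C_A^2)/(k₂·C_A^0.5) = (k₁/k₂)·C_A^1.5.
= (0.0704×1.320^2) / (0.487×1.320^0.5) = 0.1227/0.5595 = 0.219.

0.219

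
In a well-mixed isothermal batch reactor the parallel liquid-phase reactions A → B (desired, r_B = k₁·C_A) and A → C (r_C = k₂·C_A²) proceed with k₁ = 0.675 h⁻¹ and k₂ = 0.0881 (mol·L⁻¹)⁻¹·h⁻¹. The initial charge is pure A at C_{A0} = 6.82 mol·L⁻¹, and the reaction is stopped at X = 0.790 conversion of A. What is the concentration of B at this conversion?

3.56 mol·L⁻¹

C_A = C_{A0}(1−X) = 1.432 mol·L⁻¹.
Along a PFR/batch, dC_B/dC_A = −r_B/(r_B+r_C) = −k₁/(k₁+k₂·C_A).
Integrating from C_{A0} to C_A: C_B = (0.675/0.0881)·ln[(0.675+0.0881·6.82)/(0.675+0.0881·1.43)] = 7.662·ln(1.276/0.8012) = 3.565 mol·L⁻¹.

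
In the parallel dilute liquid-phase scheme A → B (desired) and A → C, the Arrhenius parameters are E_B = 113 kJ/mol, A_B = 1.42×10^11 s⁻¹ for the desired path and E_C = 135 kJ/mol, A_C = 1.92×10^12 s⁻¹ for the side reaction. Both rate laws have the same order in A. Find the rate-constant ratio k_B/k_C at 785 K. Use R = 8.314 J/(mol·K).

2.15

Since both paths have the same order in A, the concentration cancels and S_{B/C} = k_B/k_C = (A_B/A_C)·exp[(E_C−E_B)/(RT)].
(E_C−E_B)/(RT) = (135−113)×10³/(8.314×785) = 22000/6526 = 3.371.
k_B/k_C = (1.42×10^11/1.92×10^12)·exp(3.371) = 0.07396 × 29.10 = 2.15.
Since E_B < E_C, lowering the temperature improves selectivity toward B.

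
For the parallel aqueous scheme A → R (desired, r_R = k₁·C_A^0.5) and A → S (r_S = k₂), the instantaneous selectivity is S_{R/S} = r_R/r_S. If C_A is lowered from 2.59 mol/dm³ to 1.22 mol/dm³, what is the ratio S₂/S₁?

0.686

S_{R/S} = (k₁/k₂)·C_A^0.5, so S₂/S₁ = (C_{A,2}/C_{A,1})^0.5.
= (1.22/2.59)^0.5 = (0.4710)^0.5 = 0.686.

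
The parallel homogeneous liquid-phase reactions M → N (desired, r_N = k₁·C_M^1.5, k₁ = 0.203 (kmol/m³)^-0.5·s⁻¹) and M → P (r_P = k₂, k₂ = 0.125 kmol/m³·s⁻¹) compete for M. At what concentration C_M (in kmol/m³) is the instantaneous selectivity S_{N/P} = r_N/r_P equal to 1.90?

S_{N/P} = (k₁/k₂)·C_M^1.5 ⇒ C_M = (S·k₂/k₁)^(1/1.5).
= (1.90×0.125/0.203)^(0.6667) = (1.170)^(0.6667) = 1.11 kmol/m³.

1.11 kmol/m³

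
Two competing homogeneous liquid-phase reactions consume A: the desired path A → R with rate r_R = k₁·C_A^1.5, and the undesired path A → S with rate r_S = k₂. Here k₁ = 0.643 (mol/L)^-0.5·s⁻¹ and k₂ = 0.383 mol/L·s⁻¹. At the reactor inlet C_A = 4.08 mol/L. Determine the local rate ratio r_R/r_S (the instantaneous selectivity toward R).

S_{R/S} = r_R/r_S = (k₁·C_A^1.5)/(k₂) = (k₁/k₂)·C_A^1.5.
= (0.643×4.080^1.5) / (0.383) = 5.299/0.3830 = 13.8.

13.8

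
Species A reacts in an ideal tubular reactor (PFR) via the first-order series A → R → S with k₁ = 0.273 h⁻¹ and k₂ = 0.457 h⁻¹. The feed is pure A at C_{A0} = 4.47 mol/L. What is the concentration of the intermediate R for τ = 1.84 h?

For first-order series with pure A initially, C_R(τ) = k₁C_{A0}/(k₂−k₁)·(e^(−k₁τ) − e^(−k₂τ)).
e^(−k₁τ) = e^(−0.273×1.84) = e^(−0.5023) = 0.6051; e^(−k₂τ) = e^(−0.8409) = 0.4313.
C_R = 0.273×4.47/(0.457−0.273) × (0.6051−0.4313) = 6.632×0.1738 = 1.153 mol/L.

1.15 mol/L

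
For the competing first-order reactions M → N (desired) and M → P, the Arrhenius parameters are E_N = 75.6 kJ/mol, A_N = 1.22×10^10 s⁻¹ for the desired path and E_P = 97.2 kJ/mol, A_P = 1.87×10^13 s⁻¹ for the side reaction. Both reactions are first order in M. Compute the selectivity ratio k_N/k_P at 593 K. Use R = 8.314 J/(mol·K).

0.0521

k_N/k_P = (A_N/A_P)·exp[−(E_N−E_P)/(RT)] = (A_N/A_P)·exp[(E_P−E_N)/(RT)].
(E_P−E_N)/(RT) = (97.2−75.6)×10³/(8.314×593) = 21600/4930 = 4.381.
k_N/k_P = (1.22×10^10/1.87×10^13)·exp(4.381) = 6.524×10^-4 × 79.93 = 0.0521.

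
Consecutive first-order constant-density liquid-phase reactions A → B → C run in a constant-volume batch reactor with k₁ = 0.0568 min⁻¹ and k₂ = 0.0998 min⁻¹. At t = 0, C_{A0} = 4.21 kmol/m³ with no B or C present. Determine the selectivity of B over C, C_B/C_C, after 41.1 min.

Solving the coupled first-order balances gives C_B(t) = [k₁/(k₂−k₁)]·C_{A0}·(e^(−k₁t) − e^(−k₂t)).
e^(−k₁t) = e^(−0.0568×41.1) = e^(−2.334) = 0.09686; e^(−k₂t) = e^(−4.102) = 0.01654.
C_B = 0.0568×4.21/(0.0998−0.0568) × (0.09686−0.01654) = 5.561×0.08032 = 0.4467 kmol/m³.
C_A = C_{A0}e^(−k₁t) = 0.4078 kmol/m³, so C_C = C_{A0}−C_A−C_B = 3.356 kmol/m³; C_B/C_C = 0.133.

0.133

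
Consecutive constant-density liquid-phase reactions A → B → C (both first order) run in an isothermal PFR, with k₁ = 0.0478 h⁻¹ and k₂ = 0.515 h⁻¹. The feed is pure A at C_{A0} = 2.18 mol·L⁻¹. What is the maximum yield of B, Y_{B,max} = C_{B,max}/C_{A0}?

0.0728

For a first-order series the maximum intermediate yield is C_{B,max}/C_{A0} = (k₁/k₂)^[k₂/(k₂−k₁)].
= (0.0478/0.515)^(0.515/(0.515−0.0478)) = (0.09282)^(1.102) = 0.07278.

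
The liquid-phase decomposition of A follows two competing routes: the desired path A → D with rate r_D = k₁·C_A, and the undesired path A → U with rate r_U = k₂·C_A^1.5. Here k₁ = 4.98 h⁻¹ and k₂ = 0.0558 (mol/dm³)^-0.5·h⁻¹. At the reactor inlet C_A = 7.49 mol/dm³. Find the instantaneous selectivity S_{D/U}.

32.6

S_{D/U} = r_D/r_U = (k₁·C_A)/(k₂·C_A^1.5) = (k₁/k₂)·C_A^-0.5.
= (4.98×7.490) / (0.0558×7.490^1.5) = 37.30/1.144 = 32.6.
The undesired path is higher order in A, so low C_A (CSTR or dilute feed) favours D.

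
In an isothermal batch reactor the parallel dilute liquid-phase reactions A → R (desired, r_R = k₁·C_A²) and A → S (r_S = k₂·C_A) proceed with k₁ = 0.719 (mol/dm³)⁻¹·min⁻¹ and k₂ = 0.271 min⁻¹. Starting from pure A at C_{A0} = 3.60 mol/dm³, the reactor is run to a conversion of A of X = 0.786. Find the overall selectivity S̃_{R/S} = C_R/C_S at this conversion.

5.04

C_A = C_{A0}(1−X) = 0.7704 mol/dm³.
Along a PFR/batch, dC_S/dC_A = −r_S/(r_R+r_S) = −k₂/(k₂+k₁·C_A).
Integrating from C_{A0} to C_A: C_S = (0.271/0.719)·ln[(0.271+0.719·3.60)/(0.271+0.719·0.770)] = 0.3769·ln(2.859/0.8249) = 0.4685 mol/dm³.
Then C_R = (C_{A0}−C_A) − C_S = 2.830 − 0.4685 = 2.361 mol/dm³.
S̃_{R/S} = C_R/C_S = 2.361/0.4685 = 5.04.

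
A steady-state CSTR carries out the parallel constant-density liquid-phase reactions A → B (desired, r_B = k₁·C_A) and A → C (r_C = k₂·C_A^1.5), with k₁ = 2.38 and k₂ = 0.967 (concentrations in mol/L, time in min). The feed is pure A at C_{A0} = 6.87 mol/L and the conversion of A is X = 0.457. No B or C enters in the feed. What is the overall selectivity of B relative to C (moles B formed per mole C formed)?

Exit C_A = C_{A0}(1−X) = 6.87×0.543 = 3.730 mol/L.
A CSTR operates uniformly at the exit composition, giving r_B = 8.878 and r_C = 6.967 (each k·C_A^n at C_A = 3.730).
Overall selectivity = C_B/C_C = r_Bτ/(r_Cτ) = r_B/r_C = 1.27.

1.27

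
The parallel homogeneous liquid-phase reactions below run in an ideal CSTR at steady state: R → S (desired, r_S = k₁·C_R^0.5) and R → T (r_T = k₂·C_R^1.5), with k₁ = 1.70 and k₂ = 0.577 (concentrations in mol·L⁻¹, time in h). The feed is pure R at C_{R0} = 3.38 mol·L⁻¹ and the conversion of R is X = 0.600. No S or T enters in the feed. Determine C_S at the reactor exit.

1.39 mol·L⁻¹

Exit C_R = C_{R0}(1−X) = 3.38×0.400 = 1.352 mol·L⁻¹.
Rates in a CSTR are evaluated at the outlet concentration: r_S = 1.70×1.352^0.5 = 1.977, r_T = 0.577×1.352^1.5 = 0.9071.
Fraction of consumed R going to S: r_S/(r_S+r_T) = 0.6855.
C_S = 0.6855·C_{R0}·X = 0.6855×3.38×0.600 = 1.39 mol·L⁻¹.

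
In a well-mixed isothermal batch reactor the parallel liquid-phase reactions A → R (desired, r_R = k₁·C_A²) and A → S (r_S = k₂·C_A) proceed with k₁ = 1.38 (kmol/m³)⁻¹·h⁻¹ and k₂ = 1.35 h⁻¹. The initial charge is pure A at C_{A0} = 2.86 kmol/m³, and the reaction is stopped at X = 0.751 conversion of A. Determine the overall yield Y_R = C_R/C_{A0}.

C_A = C_{A0}(1−X) = 0.7121 kmol/m³.
Along a PFR/batch, dC_S/dC_A = −r_S/(r_R+r_S) = −k₂/(k₂+k₁·C_A).
Integrating from C_{A0} to C_A: C_S = (1.35/1.38)·ln[(1.35+1.38·2.86)/(1.35+1.38·0.712)] = 0.9783·ln(5.297/2.333) = 0.8022 kmol/m³.
Then C_R = (C_{A0}−C_A) − C_S = 2.148 − 0.8022 = 1.346 kmol/m³.
Y_R = C_R/C_{A0} = 1.346/2.86 = 0.471.

0.471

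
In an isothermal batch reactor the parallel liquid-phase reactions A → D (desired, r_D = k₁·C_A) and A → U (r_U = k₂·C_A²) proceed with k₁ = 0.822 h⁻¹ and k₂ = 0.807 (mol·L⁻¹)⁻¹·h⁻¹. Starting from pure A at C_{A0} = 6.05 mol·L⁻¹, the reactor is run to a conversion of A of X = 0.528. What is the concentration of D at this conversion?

0.613 mol·L⁻¹

C_A = C_{A0}(1−X) = 2.856 mol·L⁻¹.
Along a PFR/batch, dC_D/dC_A = −r_D/(r_D+r_U) = −k₁/(k₁+k₂·C_A).
Integrating from C_{A0} to C_A: C_D = (0.822/0.807)·ln[(0.822+0.807·6.05)/(0.822+0.807·2.86)] = 1.019·ln(5.704/3.126) = 0.6125 mol·L⁻¹.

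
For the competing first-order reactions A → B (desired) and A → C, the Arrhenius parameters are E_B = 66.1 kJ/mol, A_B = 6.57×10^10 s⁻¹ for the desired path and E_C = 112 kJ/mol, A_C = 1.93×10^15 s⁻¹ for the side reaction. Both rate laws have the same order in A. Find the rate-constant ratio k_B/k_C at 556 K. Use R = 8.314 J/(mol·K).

k_B/k_C = (A_B/A_C)·exp[−(E_B−E_C)/(RT)] = (A_B/A_C)·exp[(E_C−E_B)/(RT)].
(E_C−E_B)/(RT) = (112−66.1)×10³/(8.314×556) = 45900/4623 = 9.930.
k_B/k_C = (6.57×10^10/1.93×10^15)·exp(9.930) = 3.404×10^-5 × 20527 = 0.699.
Since E_B < E_C, lowering the temperature improves selectivity toward B.

0.699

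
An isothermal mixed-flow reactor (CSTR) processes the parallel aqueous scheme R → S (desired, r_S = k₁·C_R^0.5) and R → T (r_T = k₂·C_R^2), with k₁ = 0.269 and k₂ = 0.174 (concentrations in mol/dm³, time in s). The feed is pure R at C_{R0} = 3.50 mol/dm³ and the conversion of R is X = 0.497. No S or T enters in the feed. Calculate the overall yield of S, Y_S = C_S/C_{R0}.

0.198

Exit C_R = C_{R0}(1−X) = 3.50×0.503 = 1.760 mol/dm³.
In a CSTR the entire volume is at exit conditions, so r_S = 0.269×1.760^0.5 = 0.3569 and r_T = 0.174×1.760^2 = 0.5393.
Fraction of consumed R going to S: r_S/(r_S+r_T) = 0.3983.
C_S = 0.3983·C_{R0}·X = 0.3983×3.50×0.497 = 0.693 mol/dm³; Y_S = C_S/C_{R0} = 0.198.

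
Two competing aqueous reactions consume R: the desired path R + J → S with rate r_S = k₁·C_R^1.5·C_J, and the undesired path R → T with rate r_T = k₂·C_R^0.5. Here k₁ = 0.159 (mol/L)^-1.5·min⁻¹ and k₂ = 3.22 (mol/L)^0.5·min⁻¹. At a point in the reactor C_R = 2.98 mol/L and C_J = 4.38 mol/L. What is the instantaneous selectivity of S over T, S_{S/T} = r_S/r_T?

0.645

S_{S/T} = r_S/r_T = (k₁·C_R^1.5·C_J)/(k₂·C_R^0.5) = (k₁/k₂)·C_R·C_J.
= (0.159×2.980^1.5×4.380) / (3.22×2.980^0.5) = 3.583/5.559 = 0.645.
Since the desired path is higher order in R, keeping C_R high (PFR or concentrated feed) favours S.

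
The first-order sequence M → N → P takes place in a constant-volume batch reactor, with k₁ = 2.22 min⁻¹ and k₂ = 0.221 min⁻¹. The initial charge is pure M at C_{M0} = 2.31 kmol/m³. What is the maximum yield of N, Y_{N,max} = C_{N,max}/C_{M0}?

Evaluating C_N at t_opt = ln(k₂/k₁)/(k₂−k₁) gives C_{N,max}/C_{M0} = (k₁/k₂)^[k₂/(k₂−k₁)].
= (2.22/0.221)^(0.221/(0.221−2.22)) = (10.05)^(-0.1106) = 0.7749.

0.775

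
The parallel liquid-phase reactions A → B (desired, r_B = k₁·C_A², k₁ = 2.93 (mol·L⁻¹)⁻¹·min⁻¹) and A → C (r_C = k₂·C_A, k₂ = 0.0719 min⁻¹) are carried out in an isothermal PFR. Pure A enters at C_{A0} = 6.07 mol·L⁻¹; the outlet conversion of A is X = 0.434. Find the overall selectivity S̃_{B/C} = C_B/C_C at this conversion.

C_A = C_{A0}(1−X) = 3.436 mol·L⁻¹.
Along a PFR/batch, dC_C/dC_A = −r_C/(r_B+r_C) = −k₂/(k₂+k₁·C_A).
Integrating from C_{A0} to C_A: C_C = (0.0719/2.93)·ln[(0.0719+2.93·6.07)/(0.0719+2.93·3.44)] = 0.02454·ln(17.86/10.14) = 0.01389 mol·L⁻¹.
Then C_B = (C_{A0}−C_A) − C_C = 2.634 − 0.01389 = 2.620 mol·L⁻¹.
S̃_{B/C} = C_B/C_C = 2.620/0.01389 = 189.

189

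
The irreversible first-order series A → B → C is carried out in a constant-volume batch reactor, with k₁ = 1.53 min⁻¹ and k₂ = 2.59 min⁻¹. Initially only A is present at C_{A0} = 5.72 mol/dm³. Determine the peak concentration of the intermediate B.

At the optimum, C_{B,max}/C_{A0} = (k₁/k₂)^[k₂/(k₂−k₁)].
= (1.53/2.59)^(2.59/(2.59−1.53)) = (0.5907)^(2.443) = 0.2763.
C_{B,max} = 0.2763×5.72 = 1.58 mol/dm³.

1.58 mol/dm³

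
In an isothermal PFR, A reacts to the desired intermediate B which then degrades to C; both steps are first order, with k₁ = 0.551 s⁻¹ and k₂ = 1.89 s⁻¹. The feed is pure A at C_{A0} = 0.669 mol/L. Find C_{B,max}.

Evaluating C_B at τ_opt = ln(k₂/k₁)/(k₂−k₁) gives C_{B,max}/C_{A0} = (k₁/k₂)^[k₂/(k₂−k₁)].
= (0.551/1.89)^(1.89/(1.89−0.551)) = (0.2915)^(1.412) = 0.1756.
C_{B,max} = 0.1756×0.669 = 0.117 mol/L.

0.117 mol/L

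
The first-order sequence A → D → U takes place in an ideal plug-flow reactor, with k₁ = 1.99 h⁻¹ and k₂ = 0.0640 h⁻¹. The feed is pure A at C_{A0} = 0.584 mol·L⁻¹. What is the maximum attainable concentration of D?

For a first-order series the maximum intermediate yield is C_{D,max}/C_{A0} = (k₁/k₂)^[k₂/(k₂−k₁)].
= (1.99/0.0640)^(0.0640/(0.0640−1.99)) = (31.09)^(-0.03323) = 0.8921.
C_{D,max} = 0.8921×0.584 = 0.521 mol·L⁻¹.

0.521 mol·L⁻¹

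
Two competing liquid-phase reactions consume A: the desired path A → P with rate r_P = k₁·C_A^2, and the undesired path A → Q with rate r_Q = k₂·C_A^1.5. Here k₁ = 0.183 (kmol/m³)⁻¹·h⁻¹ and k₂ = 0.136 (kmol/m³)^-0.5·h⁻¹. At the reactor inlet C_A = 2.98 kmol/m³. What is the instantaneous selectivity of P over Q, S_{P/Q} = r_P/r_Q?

2.32

S_{P/Q} = r_P/r_Q = (k₁·C_A^2)/(k₂·C_A^1.5) = (k₁/k₂)·C_A^0.5.
= (0.183×2.980^2) / (0.136×2.980^1.5) = 1.625/0.6996 = 2.32.
Since the desired path is higher order in A, keeping C_A high (PFR or concentrated feed) favours P.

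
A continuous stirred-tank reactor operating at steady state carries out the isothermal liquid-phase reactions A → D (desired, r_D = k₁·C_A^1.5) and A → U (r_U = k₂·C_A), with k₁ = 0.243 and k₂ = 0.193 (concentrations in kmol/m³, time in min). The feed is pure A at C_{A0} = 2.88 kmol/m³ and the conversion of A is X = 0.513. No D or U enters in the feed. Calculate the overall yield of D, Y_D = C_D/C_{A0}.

Exit C_A = C_{A0}(1−X) = 2.88×0.487 = 1.403 kmol/m³.
Rates in a CSTR are evaluated at the outlet concentration: r_D = 0.243×1.403^1.5 = 0.4036, r_U = 0.193×1.403 = 0.2707.
Fraction of consumed A going to D: r_D/(r_D+r_U) = 0.5986.
C_D = 0.5986·C_{A0}·X = 0.5986×2.88×0.513 = 0.884 kmol/m³; Y_D = C_D/C_{A0} = 0.307.

0.307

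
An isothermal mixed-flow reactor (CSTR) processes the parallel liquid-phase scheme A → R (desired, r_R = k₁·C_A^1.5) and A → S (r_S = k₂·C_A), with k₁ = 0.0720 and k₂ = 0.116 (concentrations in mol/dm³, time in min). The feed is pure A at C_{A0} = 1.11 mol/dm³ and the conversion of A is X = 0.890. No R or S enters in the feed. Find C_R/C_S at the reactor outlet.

Exit C_A = C_{A0}(1−X) = 1.11×0.110 = 0.1221 mol/dm³.
A CSTR operates uniformly at the exit composition, giving r_R = 0.003072 and r_S = 0.01416 (each k·C_A^n at C_A = 0.1221).
Overall selectivity = C_R/C_S = r_Rτ/(r_Sτ) = r_R/r_S = 0.217.

0.217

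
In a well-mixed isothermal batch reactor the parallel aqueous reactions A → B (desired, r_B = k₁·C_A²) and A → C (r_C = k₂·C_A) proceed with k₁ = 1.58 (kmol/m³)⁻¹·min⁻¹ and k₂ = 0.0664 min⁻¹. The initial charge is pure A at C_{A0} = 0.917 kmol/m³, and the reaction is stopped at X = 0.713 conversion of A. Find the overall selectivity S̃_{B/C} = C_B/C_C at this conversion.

12.6

C_A = C_{A0}(1−X) = 0.2632 kmol/m³.
Along a PFR/batch, dC_C/dC_A = −r_C/(r_B+r_C) = −k₂/(k₂+k₁·C_A).
Integrating from C_{A0} to C_A: C_C = (0.0664/1.58)·ln[(0.0664+1.58·0.917)/(0.0664+1.58·0.263)] = 0.04203·ln(1.515/0.4822) = 0.04812 kmol/m³.
Then C_B = (C_{A0}−C_A) − C_C = 0.6538 − 0.04812 = 0.6057 kmol/m³.
S̃_{B/C} = C_B/C_C = 0.6057/0.04812 = 12.6.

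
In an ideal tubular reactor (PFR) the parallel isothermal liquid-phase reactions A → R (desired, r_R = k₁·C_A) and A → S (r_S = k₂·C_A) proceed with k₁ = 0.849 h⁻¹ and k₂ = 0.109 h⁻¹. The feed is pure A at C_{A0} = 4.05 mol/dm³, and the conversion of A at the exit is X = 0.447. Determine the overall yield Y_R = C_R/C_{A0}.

C_A = C_{A0}(1−X) = 2.240 mol/dm³.
Both paths are first order in A, so the instantaneous fraction to R is constant: dC_R/d(−C_A) = k₁/(k₁+k₂) = 0.8862.
C_R = 0.8862·(C_{A0}−C_A) = 0.8862×1.810 = 1.60 mol/dm³.
Y_R = C_R/C_{A0} = 1.604/4.05 = 0.396.

0.396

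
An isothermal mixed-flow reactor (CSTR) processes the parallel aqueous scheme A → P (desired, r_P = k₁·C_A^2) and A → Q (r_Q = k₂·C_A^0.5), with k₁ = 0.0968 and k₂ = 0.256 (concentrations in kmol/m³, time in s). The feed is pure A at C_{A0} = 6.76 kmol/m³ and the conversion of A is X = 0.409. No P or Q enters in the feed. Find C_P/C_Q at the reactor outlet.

3.02

Exit C_A = C_{A0}(1−X) = 6.76×0.591 = 3.995 kmol/m³.
Rates in a CSTR are evaluated at the outlet concentration: r_P = 0.0968×3.995^2 = 1.545, r_Q = 0.256×3.995^0.5 = 0.5117.
Overall selectivity = C_P/C_Q = r_Pτ/(r_Qτ) = r_P/r_Q = 3.02.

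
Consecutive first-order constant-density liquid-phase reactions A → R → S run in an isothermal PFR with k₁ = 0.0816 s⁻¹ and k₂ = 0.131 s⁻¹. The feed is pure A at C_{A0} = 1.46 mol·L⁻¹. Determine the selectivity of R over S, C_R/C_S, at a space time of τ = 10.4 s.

The intermediate concentration in a first-order A→B→C sequence is C_R = k₁C_{A0}(e^(−k₁τ) − e^(−k₂τ))/(k₂−k₁).
e^(−k₁τ) = e^(−0.0816×10.4) = e^(−0.8486) = 0.4280; e^(−k₂τ) = e^(−1.362) = 0.2560.
C_R = 0.0816×1.46/(0.131−0.0816) × (0.4280−0.2560) = 2.412×0.1720 = 0.4147 mol·L⁻¹.
C_A = C_{A0}e^(−k₁τ) = 0.6249 mol·L⁻¹, so C_S = C_{A0}−C_A−C_R = 0.4204 mol·L⁻¹; C_R/C_S = 0.986.

0.986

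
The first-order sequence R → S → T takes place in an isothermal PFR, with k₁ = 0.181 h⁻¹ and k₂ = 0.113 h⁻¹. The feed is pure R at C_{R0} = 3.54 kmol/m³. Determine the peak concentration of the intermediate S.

Evaluating C_S at τ_opt = ln(k₂/k₁)/(k₂−k₁) gives C_{S,max}/C_{R0} = (k₁/k₂)^[k₂/(k₂−k₁)].
= (0.181/0.113)^(0.113/(0.113−0.181)) = (1.602)^(-1.662) = 0.4571.
C_{S,max} = 0.4571×3.54 = 1.62 kmol/m³.

1.62 kmol/m³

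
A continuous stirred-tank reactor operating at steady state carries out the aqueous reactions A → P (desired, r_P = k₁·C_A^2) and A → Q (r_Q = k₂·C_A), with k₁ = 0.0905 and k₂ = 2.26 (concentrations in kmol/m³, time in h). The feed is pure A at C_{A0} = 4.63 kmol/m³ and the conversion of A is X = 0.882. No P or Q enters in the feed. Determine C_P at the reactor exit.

Exit C_A = C_{A0}(1−X) = 4.63×0.118 = 0.5463 kmol/m³.
Rates in a CSTR are evaluated at the outlet concentration: r_P = 0.0905×0.5463^2 = 0.02701, r_Q = 2.26×0.5463 = 1.235.
Fraction of consumed A going to P: r_P/(r_P+r_Q) = 0.02141.
C_P = 0.02141·C_{A0}·X = 0.02141×4.63×0.882 = 0.0874 kmol/m³.

0.0874 kmol/m³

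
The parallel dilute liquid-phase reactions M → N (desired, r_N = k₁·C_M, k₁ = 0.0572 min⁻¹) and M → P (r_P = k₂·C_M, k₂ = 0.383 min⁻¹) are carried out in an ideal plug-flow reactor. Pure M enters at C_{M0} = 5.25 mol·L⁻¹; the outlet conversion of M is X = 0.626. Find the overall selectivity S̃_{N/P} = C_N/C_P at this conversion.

C_M = C_{M0}(1−X) = 1.964 mol·L⁻¹.
Both paths are first order in M, so the instantaneous fraction to N is constant: dC_N/d(−C_M) = k₁/(k₁+k₂) = 0.1299.
C_N = 0.1299·(C_{M0}−C_M) = 0.1299×3.287 = 0.427 mol·L⁻¹.
C_P = (C_{M0}−C_M)−C_N = 2.859 mol·L⁻¹; S̃_{N/P} = 0.4271/2.859 = 0.149.

0.149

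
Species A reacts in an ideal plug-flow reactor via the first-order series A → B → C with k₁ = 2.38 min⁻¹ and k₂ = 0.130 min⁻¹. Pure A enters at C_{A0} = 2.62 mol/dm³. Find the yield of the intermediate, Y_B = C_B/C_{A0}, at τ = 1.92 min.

0.813

For first-order series with pure A initially, C_B(τ) = k₁C_{A0}/(k₂−k₁)·(e^(−k₁τ) − e^(−k₂τ)).
e^(−k₁τ) = e^(−2.38×1.92) = e^(−4.570) = 0.01036; e^(−k₂τ) = e^(−0.2496) = 0.7791.
C_B = 2.38×2.62/(0.130−2.38) × (0.01036−0.7791) = (-2.771)×(-0.7688) = 2.130 mol/dm³.
Y_B = C_B/C_{A0} = 2.130/2.62 = 0.813.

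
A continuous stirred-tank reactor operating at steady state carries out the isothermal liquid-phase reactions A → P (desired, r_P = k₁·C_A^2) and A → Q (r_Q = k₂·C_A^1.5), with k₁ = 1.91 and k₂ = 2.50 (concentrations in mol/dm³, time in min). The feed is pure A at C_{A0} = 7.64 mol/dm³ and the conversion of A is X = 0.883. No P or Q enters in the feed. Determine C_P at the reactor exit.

Exit C_A = C_{A0}(1−X) = 7.64×0.117 = 0.8939 mol/dm³.
A CSTR operates uniformly at the exit composition, giving r_P = 1.526 and r_Q = 2.113 (each k·C_A^n at C_A = 0.8939).
Fraction of consumed A going to P: r_P/(r_P+r_Q) = 0.4194.
C_P = 0.4194·C_{A0}·X = 0.4194×7.64×0.883 = 2.83 mol/dm³.

2.83 mol/dm³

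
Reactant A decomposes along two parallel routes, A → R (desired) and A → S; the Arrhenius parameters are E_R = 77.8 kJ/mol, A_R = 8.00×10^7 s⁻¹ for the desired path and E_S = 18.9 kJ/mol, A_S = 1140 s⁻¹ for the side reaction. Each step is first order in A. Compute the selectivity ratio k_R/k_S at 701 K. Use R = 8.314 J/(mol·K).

2.87

k_R/k_S = (A_R/A_S)·exp[−(E_R−E_S)/(RT)] = (A_R/A_S)·exp[(E_S−E_R)/(RT)].
(E_S−E_R)/(RT) = (18.9−77.8)×10³/(8.314×701) = -58900/5828 = -10.11.
k_R/k_S = (8.00×10^7/1140)·exp(-10.11) = 70175 × 4.083×10^-5 = 2.87.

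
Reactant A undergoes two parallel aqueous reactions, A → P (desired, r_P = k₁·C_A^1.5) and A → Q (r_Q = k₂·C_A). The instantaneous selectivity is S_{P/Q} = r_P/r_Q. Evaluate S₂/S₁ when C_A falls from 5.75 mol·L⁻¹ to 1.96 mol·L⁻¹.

0.584

S_{P/Q} = (k₁/k₂)·C_A^0.5, so S₂/S₁ = (C_{A,2}/C_{A,1})^0.5.
= (1.96/5.75)^0.5 = (0.3409)^0.5 = 0.584.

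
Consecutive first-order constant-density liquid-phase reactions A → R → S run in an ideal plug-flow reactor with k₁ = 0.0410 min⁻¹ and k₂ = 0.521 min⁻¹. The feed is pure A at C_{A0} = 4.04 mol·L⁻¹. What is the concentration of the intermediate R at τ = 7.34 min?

The intermediate concentration in a first-order A→B→C sequence is C_R = k₁C_{A0}(e^(−k₁τ) − e^(−k₂τ))/(k₂−k₁).
e^(−k₁τ) = e^(−0.0410×7.34) = e^(−0.3009) = 0.7401; e^(−k₂τ) = e^(−3.824) = 0.02184.
C_R = 0.0410×4.04/(0.521−0.0410) × (0.7401−0.02184) = 0.3451×0.7183 = 0.2479 mol·L⁻¹.

0.248 mol·L⁻¹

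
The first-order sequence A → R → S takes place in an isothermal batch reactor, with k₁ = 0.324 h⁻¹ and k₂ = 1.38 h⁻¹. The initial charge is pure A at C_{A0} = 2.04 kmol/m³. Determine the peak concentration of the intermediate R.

For a first-order series the maximum intermediate yield is C_{R,max}/C_{A0} = (k₁/k₂)^[k₂/(k₂−k₁)].
= (0.324/1.38)^(1.38/(1.38−0.324)) = (0.2348)^(1.307) = 0.1505.
C_{R,max} = 0.1505×2.04 = 0.307 kmol/m³.

0.307 kmol/m³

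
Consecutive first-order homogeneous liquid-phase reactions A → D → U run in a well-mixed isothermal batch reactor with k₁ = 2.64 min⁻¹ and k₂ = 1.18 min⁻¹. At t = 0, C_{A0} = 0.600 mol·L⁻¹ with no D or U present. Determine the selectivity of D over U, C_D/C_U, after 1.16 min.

0.650

The intermediate concentration in a first-order A→B→C sequence is C_D = k₁C_{A0}(e^(−k₁t) − e^(−k₂t))/(k₂−k₁).
e^(−k₁t) = e^(−2.64×1.16) = e^(−3.062) = 0.04678; e^(−k₂t) = e^(−1.369) = 0.2544.
C_D = 2.64×0.600/(1.18−2.64) × (0.04678−0.2544) = (-1.085)×(-0.2076) = 0.2253 mol·L⁻¹.
C_A = C_{A0}e^(−k₁t) = 0.02807 mol·L⁻¹, so C_U = C_{A0}−C_A−C_D = 0.3467 mol·L⁻¹; C_D/C_U = 0.650.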